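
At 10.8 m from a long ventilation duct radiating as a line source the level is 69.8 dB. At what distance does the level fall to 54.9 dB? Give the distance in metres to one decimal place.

Line-source spreading drops the level by 10·log₁₀(r₂/r₁); inverting, r₂/r₁ = 10^(ΔL/10).
r₂ = 10.8·10^((69.8−54.9)/10) = 10.8·10^(14.9/10) = 333.75 m.

333.8 m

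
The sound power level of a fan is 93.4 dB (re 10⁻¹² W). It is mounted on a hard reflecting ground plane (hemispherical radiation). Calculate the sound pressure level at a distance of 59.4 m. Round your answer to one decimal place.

L_p = L_w − 10·log₁₀(2π·r²) with r = 59.4 m.
2π·r² = 2.217e+04 m², 10·log₁₀ of that is 43.458 dB.
L_p = 93.4 − 43.458 = 49.94 dB.

49.9 dB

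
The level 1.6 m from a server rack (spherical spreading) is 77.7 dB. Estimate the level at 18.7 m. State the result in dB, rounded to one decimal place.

56.3 dB

For a point source, L₂ = L₁ − 20·log₁₀(r₂/r₁).
L₂ = 77.7 − 20·log₁₀(18.7/1.6) = 77.7 − 21.354 = 56.35 dB.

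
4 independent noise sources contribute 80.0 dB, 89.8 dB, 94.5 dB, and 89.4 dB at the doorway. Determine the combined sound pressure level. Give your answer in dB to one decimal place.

Incoherent sources combine by intensity addition: L_total = 10·log₁₀(Σ 10^(L_i/10)).
Σ 10^(L/10) = 10^(80.0/10) + 10^(89.8/10) + 10^(94.5/10) + 10^(89.4/10) = 4.744e+09.
L_total = 10·log₁₀(4.744e+09) = 96.76 dB.

96.8 dB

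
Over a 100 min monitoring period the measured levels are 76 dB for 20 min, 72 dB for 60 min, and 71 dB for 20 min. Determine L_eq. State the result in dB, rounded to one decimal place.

Weight each interval's intensity by its duration and average over T = 100 min:
Σ tᵢ·10^(Lᵢ/10) = 20·10^(76/10) + 60·10^(72/10) + 20·10^(71/10) = 1.999e+09.
L_eq = 10·log₁₀(1.999e+09/100) = 73.01 dB.

73.0 dB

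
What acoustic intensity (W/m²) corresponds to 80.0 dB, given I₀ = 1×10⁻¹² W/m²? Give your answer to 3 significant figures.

L = 10·log₁₀(I/I₀) ⇒ I = I₀·10^(L/10) = 10⁻¹² × 10^8.00.

0.000100 W/m²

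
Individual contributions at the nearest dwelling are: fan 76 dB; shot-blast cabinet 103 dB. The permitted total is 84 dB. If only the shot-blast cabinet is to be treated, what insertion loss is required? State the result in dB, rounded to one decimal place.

Fixed contribution from the other source: Σ 10^(L/10) = 10^(76/10) = 3.981e+07 (76.00 dB).
The limit corresponds to 10^(84/10) = 2.512e+08; subtracting the fixed part leaves 2.114e+08 for the shot-blast cabinet, i.e. 83.25 dB.
Required insertion loss = 103 − 83.25 = 19.75 dB.

19.7 dB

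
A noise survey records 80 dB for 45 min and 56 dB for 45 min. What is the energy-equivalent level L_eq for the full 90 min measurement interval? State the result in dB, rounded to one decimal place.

L_eq = 10·log₁₀[(1/T)·Σ tᵢ·10^(Lᵢ/10)] with T = 90 min.
Σ tᵢ·10^(Lᵢ/10) = 45·10^(80/10) + 45·10^(56/10) = 4.518e+09.
L_eq = 10·log₁₀(4.518e+09/90) = 77.01 dB.

77.0 dB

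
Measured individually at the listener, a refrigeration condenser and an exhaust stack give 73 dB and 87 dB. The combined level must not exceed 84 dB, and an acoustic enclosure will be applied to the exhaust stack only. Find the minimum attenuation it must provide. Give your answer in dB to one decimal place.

3.4 dB

Everything except the exhaust stack sums to 10^(73/10) = 1.995e+07 in linear terms, 73.00 dB.
The limit corresponds to 10^(84/10) = 2.512e+08; subtracting the fixed part leaves 2.312e+08 for the exhaust stack, i.e. 83.64 dB.
So the exhaust stack must be reduced from 87 to 83.64 dB: IL = 3.36 dB.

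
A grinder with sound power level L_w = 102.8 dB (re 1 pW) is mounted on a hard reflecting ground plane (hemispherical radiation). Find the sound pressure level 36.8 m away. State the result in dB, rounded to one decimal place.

63.5 dB

L_p = L_w − 10·log₁₀(2π·r²) with r = 36.8 m.
2π·r² = 8509 m², 10·log₁₀ of that is 39.299 dB.
L_p = 102.8 − 39.299 = 63.50 dB.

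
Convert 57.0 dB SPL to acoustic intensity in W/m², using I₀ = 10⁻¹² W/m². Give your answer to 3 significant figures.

I = I₀·10^(L/10) = 10⁻¹² × 10^(57.0/10) = 10^(-6.300).

5.01e-07 W/m²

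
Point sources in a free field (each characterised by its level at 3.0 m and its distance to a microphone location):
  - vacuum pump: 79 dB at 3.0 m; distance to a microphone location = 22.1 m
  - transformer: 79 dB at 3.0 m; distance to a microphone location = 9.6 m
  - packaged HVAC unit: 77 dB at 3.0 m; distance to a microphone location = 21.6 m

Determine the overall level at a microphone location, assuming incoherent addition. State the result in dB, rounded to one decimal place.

Apply inverse-square spreading to bring every level to the receiver, then sum 10^(L/10).
vacuum pump: 79 − 20·log₁₀(22.1/3.0) = 79 − 17.35 = 61.65 dB.
transformer: 79 − 20·log₁₀(9.6/3.0) = 79 − 10.10 = 68.90 dB.
packaged HVAC unit: 77 − 20·log₁₀(21.6/3.0) = 77 − 17.15 = 59.85 dB.
Σ 10^(L/10) = 1.019e+07 → L_total = 10·log₁₀(1.019e+07) = 70.08 dB.

70.1 dB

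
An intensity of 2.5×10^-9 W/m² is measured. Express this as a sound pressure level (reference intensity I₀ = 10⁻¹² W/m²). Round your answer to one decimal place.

34.0 dB

Dividing by I₀ shifts the exponent by 12: I/I₀ = 2.5×10^3.
L = 10·(0.3979 + 3) = 33.98 dB.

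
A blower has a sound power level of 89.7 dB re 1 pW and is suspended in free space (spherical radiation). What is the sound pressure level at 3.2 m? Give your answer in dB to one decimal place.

L_p = L_w − 10·log₁₀(4π·r²) with r = 3.2 m.
4π·r² = 128.7 m², 10·log₁₀ of that is 21.095 dB.
L_p = 89.7 − 21.095 = 68.60 dB.

68.6 dB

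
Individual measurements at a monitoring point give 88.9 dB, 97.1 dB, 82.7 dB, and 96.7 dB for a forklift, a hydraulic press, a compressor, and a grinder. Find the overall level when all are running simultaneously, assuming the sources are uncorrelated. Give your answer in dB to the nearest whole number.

For uncorrelated sources the intensities add, so convert each level to linear form, sum, and take 10·log₁₀ of the total.
Σ 10^(L/10) = 10^(88.9/10) + 10^(97.1/10) + 10^(82.7/10) + 10^(96.7/10) = 1.077e+10.
L_total = 10·log₁₀(1.077e+10) = 100.32 dB.

100 dB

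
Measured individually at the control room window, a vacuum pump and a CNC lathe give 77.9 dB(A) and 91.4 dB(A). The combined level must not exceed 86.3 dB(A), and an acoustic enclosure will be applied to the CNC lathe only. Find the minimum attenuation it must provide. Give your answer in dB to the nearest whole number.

The untreated sources together contribute 10^(77.9/10) = 6.166e+07, i.e. 77.90 dB(A).
To meet 86.3 dB(A) overall, the treated CNC lathe may contribute at most 10^(86.3/10) − 6.166e+07 = 3.649e+08, i.e. 85.62 dB(A).
Required insertion loss = 91.4 − 85.62 = 5.78 dB.

6 dB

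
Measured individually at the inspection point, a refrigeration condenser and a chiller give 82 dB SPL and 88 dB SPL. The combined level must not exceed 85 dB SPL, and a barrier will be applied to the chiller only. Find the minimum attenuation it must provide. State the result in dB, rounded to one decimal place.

Fixed contribution from the other source: Σ 10^(L/10) = 10^(82/10) = 1.585e+08 (82.00 dB SPL).
To meet 85 dB SPL overall, the treated chiller may contribute at most 10^(85/10) − 1.585e+08 = 1.577e+08, i.e. 81.98 dB SPL.
So the chiller must be reduced from 88 to 81.98 dB SPL: IL = 6.02 dB.

6.0 dB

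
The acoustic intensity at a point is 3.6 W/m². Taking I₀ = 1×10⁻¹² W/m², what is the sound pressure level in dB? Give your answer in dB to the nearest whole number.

126 dB

I/I₀ = 3.6/10⁻¹² = 3.6×10^12, and L = 10·log₁₀(I/I₀).
L = 10·(0.5563 + 12) = 125.56 dB.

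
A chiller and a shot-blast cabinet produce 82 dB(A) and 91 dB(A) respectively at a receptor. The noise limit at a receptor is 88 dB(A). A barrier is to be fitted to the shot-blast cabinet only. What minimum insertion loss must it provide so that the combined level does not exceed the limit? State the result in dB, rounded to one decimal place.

4.3 dB

Fixed contribution from the other source: Σ 10^(L/10) = 10^(82/10) = 1.585e+08 (82.00 dB(A)).
To meet 88 dB(A) overall, the treated shot-blast cabinet may contribute at most 10^(88/10) − 1.585e+08 = 4.725e+08, i.e. 86.74 dB(A).
So the shot-blast cabinet must be reduced from 91 to 86.74 dB(A): IL = 4.26 dB.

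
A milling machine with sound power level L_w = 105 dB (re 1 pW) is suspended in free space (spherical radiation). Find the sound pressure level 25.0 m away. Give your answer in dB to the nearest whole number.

66 dB

Free-field spherical radiation: L_p = L_w − 10·log₁₀(4π·r²), r = 25.0 m.
4π·r² = 7854 m², 10·log₁₀ of that is 38.951 dB.
L_p = 105 − 38.951 = 66.05 dB.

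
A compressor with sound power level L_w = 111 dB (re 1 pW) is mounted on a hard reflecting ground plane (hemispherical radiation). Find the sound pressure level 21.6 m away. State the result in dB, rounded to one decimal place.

76.3 dB

The power spreads over a hemisphere of area 2π·r², so L_p = L_w − 10·log₁₀(2π·r²).
2π·r² = 2931 m², 10·log₁₀ of that is 34.671 dB.
L_p = 111 − 34.671 = 76.33 dB.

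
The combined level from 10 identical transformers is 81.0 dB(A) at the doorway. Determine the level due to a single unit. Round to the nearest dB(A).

71 dB(A)

For N identical incoherent sources L_total = L₁ + 10·log₁₀ N, so L₁ = 81.0 − 10·log₁₀(10) = 81.0 − 10.000.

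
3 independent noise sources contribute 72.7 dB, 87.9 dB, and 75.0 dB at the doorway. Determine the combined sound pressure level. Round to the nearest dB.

88 dB

Incoherent sources combine by intensity addition: L_total = 10·log₁₀(Σ 10^(L_i/10)).
Σ 10^(L/10) = 10^(72.7/10) + 10^(87.9/10) + 10^(75.0/10) = 6.668e+08.
L_total = 10·log₁₀(6.668e+08) = 88.24 dB.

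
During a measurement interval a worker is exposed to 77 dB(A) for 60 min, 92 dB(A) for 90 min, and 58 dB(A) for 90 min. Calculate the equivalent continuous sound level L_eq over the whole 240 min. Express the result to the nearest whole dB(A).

Weight each interval's intensity by its duration and average over T = 240 min:
Σ tᵢ·10^(Lᵢ/10) = 60·10^(77/10) + 90·10^(92/10) + 90·10^(58/10) = 1.457e+11.
L_eq = 10·log₁₀(1.457e+11/240) = 87.83 dB(A).

88 dB(A)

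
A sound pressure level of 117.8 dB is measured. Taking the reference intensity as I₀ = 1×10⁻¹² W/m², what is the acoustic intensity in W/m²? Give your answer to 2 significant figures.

0.60 W/m²

I/I₀ = 10^(117.8/10) = 6.026e+11, so I = 6.026e+11 × 10⁻¹² W/m².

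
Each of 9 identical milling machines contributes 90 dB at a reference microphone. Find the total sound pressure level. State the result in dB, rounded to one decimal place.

99.5 dB

L_total = L₁ + 10·log₁₀ N for N identical incoherent sources.
L_total = 90 + 10·log₁₀(9) = 90 + 9.542 = 99.54 dB.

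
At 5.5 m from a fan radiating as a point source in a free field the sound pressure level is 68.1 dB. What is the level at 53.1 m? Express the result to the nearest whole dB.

48 dB

For a point source, L₂ = L₁ − 20·log₁₀(r₂/r₁).
L₂ = 68.1 − 20·log₁₀(53.1/5.5) = 68.1 − 19.695 = 48.41 dB.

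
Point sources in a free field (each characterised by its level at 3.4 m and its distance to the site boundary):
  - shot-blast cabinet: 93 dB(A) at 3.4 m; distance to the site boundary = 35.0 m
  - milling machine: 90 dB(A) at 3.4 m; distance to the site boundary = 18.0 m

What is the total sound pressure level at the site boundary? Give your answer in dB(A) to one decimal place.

77.4 dB(A)

Propagate each source to the receiver with L = L_ref − 20·log₁₀(r/r_ref), then add intensities.
shot-blast cabinet: 93 − 20·log₁₀(35.0/3.4) = 93 − 20.25 = 72.75 dB(A).
milling machine: 90 − 20·log₁₀(18.0/3.4) = 90 − 14.48 = 75.52 dB(A).
Σ 10^(L/10) = 5.451e+07 → L_total = 10·log₁₀(5.451e+07) = 77.36 dB(A).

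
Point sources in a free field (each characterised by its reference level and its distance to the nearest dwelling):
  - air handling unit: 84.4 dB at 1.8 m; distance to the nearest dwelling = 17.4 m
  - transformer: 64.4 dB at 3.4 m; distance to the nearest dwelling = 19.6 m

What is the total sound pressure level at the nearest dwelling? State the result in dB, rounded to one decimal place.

64.8 dB

First find each source's level at the receiver (point-source: −20·log₁₀(r/r_ref)), then combine on an intensity basis.
air handling unit: 84.4 − 20·log₁₀(17.4/1.8) = 84.4 − 19.71 = 64.69 dB.
transformer: 64.4 − 20·log₁₀(19.6/3.4) = 64.4 − 15.22 = 49.18 dB.
Σ 10^(L/10) = 3.030e+06 → L_total = 10·log₁₀(3.030e+06) = 64.81 dB.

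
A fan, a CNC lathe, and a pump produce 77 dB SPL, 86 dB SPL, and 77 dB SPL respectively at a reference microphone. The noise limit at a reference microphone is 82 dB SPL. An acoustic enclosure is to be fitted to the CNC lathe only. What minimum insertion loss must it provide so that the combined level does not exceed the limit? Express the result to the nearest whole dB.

Fixed contribution from the other sources: Σ 10^(L/10) = 10^(77/10) + 10^(77/10) = 1.002e+08 (80.01 dB SPL).
The limit corresponds to 10^(82/10) = 1.585e+08; subtracting the fixed part leaves 5.825e+07 for the CNC lathe, i.e. 77.65 dB SPL.
Required insertion loss = 86 − 77.65 = 8.35 dB.

8 dB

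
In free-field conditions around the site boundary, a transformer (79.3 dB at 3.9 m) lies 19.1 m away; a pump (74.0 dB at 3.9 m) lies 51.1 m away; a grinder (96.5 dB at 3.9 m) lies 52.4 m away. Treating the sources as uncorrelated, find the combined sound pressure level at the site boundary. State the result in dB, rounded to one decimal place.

74.5 dB

Apply inverse-square spreading to bring every level to the receiver, then sum 10^(L/10).
transformer: 79.3 − 20·log₁₀(19.1/3.9) = 79.3 − 13.80 = 65.50 dB.
pump: 74.0 − 20·log₁₀(51.1/3.9) = 74.0 − 22.35 = 51.65 dB.
grinder: 96.5 − 20·log₁₀(52.4/3.9) = 96.5 − 22.57 = 73.93 dB.
Σ 10^(L/10) = 2.844e+07 → L_total = 10·log₁₀(2.844e+07) = 74.54 dB.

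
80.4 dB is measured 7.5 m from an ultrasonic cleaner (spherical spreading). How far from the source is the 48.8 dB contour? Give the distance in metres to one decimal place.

285.1 m

For a point source L₁ − L₂ = 20·log₁₀(r₂/r₁), so r₂ = r₁·10^((L₁−L₂)/20).
r₂ = 7.5·10^((80.4−48.8)/20) = 7.5·10^(31.6/20) = 285.14 m.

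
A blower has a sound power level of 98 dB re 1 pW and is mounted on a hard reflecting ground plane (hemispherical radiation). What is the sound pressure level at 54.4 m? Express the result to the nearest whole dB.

L_p = L_w − 10·log₁₀(2π·r²) with r = 54.4 m.
2π·r² = 1.859e+04 m², 10·log₁₀ of that is 42.694 dB.
L_p = 98 − 42.694 = 55.31 dB.

55 dB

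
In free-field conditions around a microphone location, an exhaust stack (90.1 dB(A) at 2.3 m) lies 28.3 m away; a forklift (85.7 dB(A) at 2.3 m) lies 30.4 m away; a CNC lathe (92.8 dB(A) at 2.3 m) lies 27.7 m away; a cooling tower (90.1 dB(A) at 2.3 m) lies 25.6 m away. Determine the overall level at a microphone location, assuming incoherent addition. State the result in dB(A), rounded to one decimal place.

Propagate each source to the receiver with L = L_ref − 20·log₁₀(r/r_ref), then add intensities.
exhaust stack: 90.1 − 20·log₁₀(28.3/2.3) = 90.1 − 21.80 = 68.30 dB(A).
forklift: 85.7 − 20·log₁₀(30.4/2.3) = 85.7 − 22.42 = 63.28 dB(A).
CNC lathe: 92.8 − 20·log₁₀(27.7/2.3) = 92.8 − 21.62 = 71.18 dB(A).
cooling tower: 90.1 − 20·log₁₀(25.6/2.3) = 90.1 − 20.93 = 69.17 dB(A).
Σ 10^(L/10) = 3.028e+07 → L_total = 10·log₁₀(3.028e+07) = 74.81 dB(A).

74.8 dB(A)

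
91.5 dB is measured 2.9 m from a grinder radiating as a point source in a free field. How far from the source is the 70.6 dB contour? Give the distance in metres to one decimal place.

Point-source spreading drops the level by 20·log₁₀(r₂/r₁); inverting, r₂/r₁ = 10^(ΔL/20).
r₂ = 2.9·10^((91.5−70.6)/20) = 2.9·10^(20.9/20) = 32.17 m.

32.2 m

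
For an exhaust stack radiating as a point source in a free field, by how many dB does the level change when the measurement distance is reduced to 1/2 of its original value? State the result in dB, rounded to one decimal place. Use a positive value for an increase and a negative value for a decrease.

With spherical spreading the level changes by −20·log₁₀(r₂/r₁).
ΔL = −20·log₁₀(0.5) = +6.02 dB.

+6.0 dB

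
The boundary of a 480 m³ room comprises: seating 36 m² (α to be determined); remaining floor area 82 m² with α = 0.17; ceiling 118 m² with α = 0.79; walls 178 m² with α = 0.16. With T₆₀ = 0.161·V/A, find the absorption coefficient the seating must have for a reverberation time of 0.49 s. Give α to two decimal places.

A = 0.161·V/T₆₀ = 0.161·480/0.49 = 157.71 m² sabins.
Absorption from the other surfaces = 82·0.17 + 118·0.79 + 178·0.16 = 135.64 m², so the seating must supply 22.07 m² over 36 m².
α = 22.07/36 = 0.613.

0.61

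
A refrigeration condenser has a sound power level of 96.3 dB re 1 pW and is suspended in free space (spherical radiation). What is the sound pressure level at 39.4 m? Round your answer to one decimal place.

53.4 dB

L_p = L_w − 10·log₁₀(4π·r²) with r = 39.4 m.
4π·r² = 1.951e+04 m², 10·log₁₀ of that is 42.902 dB.
L_p = 96.3 − 42.902 = 53.40 dB.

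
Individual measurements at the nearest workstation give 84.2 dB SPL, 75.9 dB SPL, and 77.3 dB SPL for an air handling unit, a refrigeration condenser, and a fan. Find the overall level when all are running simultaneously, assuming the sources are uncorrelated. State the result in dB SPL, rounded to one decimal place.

For uncorrelated sources the intensities add, so convert each level to linear form, sum, and take 10·log₁₀ of the total.
Σ 10^(L/10) = 10^(84.2/10) + 10^(75.9/10) + 10^(77.3/10) = 3.556e+08.
L_total = 10·log₁₀(3.556e+08) = 85.51 dB SPL.

85.5 dB SPL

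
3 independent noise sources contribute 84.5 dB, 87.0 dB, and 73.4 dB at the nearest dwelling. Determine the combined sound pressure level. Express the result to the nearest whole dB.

89 dB

For uncorrelated sources the intensities add, so convert each level to linear form, sum, and take 10·log₁₀ of the total.
Σ 10^(L/10) = 10^(84.5/10) + 10^(87.0/10) + 10^(73.4/10) = 8.049e+08.
L_total = 10·log₁₀(8.049e+08) = 89.06 dB.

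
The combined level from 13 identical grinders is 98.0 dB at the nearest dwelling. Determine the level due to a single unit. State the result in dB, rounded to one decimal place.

86.9 dB

13 equal contributions raise the level by 10·log₁₀ 13 = 11.139 dB, so each unit alone gives 98.0 − 11.139.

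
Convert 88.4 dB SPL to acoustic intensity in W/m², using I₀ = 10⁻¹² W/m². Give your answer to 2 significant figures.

L = 10·log₁₀(I/I₀) ⇒ I = I₀·10^(L/10) = 10⁻¹² × 10^8.84.

0.00069 W/m²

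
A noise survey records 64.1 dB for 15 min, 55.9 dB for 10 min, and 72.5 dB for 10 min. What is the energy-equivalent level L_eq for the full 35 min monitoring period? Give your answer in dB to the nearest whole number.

68 dB

L_eq = 10·log₁₀[(1/T)·Σ tᵢ·10^(Lᵢ/10)] with T = 35 min.
Σ tᵢ·10^(Lᵢ/10) = 15·10^(64.1/10) + 10·10^(55.9/10) + 10·10^(72.5/10) = 2.203e+08.
L_eq = 10·log₁₀(2.203e+08/35) = 67.99 dB.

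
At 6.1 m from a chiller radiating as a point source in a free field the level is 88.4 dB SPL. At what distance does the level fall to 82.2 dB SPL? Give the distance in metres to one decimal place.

For a point source L₁ − L₂ = 20·log₁₀(r₂/r₁), so r₂ = r₁·10^((L₁−L₂)/20).
r₂ = 6.1·10^((88.4−82.2)/20) = 6.1·10^(6.2/20) = 12.45 m.

12.5 m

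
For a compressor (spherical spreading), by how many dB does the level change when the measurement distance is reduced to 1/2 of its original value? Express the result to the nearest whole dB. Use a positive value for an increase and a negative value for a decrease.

A point source loses 6 dB per doubling of distance; generally ΔL = −20·log₁₀(r₂/r₁).
ΔL = −20·log₁₀(0.5) = +6.02 dB.

+6 dB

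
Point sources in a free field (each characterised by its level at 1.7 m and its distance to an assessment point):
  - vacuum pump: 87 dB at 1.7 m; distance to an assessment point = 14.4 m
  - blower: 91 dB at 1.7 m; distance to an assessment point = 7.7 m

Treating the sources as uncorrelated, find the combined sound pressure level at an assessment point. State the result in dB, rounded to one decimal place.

Propagate each source to the receiver with L = L_ref − 20·log₁₀(r/r_ref), then add intensities.
vacuum pump: 87 − 20·log₁₀(14.4/1.7) = 87 − 18.56 = 68.44 dB.
blower: 91 − 20·log₁₀(7.7/1.7) = 91 − 13.12 = 77.88 dB.
Σ 10^(L/10) = 6.835e+07 → L_total = 10·log₁₀(6.835e+07) = 78.35 dB.

78.3 dB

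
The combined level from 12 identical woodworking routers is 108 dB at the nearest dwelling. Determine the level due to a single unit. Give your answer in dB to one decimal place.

For N identical incoherent sources L_total = L₁ + 10·log₁₀ N, so L₁ = 108 − 10·log₁₀(12) = 108 − 10.792.

97.2 dB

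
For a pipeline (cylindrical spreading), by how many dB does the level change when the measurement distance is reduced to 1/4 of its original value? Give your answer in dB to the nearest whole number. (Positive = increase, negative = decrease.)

+6 dB

With cylindrical spreading the level changes by −10·log₁₀(r₂/r₁).
ΔL = −10·log₁₀(0.25) = +6.02 dB.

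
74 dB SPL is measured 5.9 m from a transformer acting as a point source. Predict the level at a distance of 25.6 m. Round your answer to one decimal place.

Point-source attenuation: ΔL = 20·log₁₀(r₂/r₁) = 20·log₁₀(25.6/5.9) = 12.748 dB.
L₂ = 74 − 20·log₁₀(25.6/5.9) = 74 − 12.748 = 61.25 dB SPL.

61.3 dB SPL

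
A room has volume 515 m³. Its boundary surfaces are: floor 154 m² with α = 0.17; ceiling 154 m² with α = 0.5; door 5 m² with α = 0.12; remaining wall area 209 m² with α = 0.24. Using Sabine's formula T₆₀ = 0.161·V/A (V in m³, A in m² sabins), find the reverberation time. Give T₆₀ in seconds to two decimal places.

A = Σ Sᵢαᵢ = 154·0.17 + 154·0.5 + 5·0.12 + 209·0.24 = 153.94 m².
T₆₀ = 0.161·V/A = 0.161·515/153.94 = 0.539 s.

0.54 s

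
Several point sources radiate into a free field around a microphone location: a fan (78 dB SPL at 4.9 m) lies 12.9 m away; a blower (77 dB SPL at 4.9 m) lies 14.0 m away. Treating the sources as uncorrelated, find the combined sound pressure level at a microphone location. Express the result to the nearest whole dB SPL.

Apply inverse-square spreading to bring every level to the receiver, then sum 10^(L/10).
fan: 78 − 20·log₁₀(12.9/4.9) = 78 − 8.41 = 69.59 dB SPL.
blower: 77 − 20·log₁₀(14.0/4.9) = 77 − 9.12 = 67.88 dB SPL.
Σ 10^(L/10) = 1.524e+07 → L_total = 10·log₁₀(1.524e+07) = 71.83 dB SPL.

72 dB SPL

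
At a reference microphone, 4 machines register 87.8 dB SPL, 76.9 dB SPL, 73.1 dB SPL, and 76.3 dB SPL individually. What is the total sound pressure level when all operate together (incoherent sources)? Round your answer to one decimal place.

88.5 dB SPL

Incoherent sources combine by intensity addition: L_total = 10·log₁₀(Σ 10^(L_i/10)).
Σ 10^(L/10) = 10^(87.8/10) + 10^(76.9/10) + 10^(73.1/10) + 10^(76.3/10) = 7.146e+08.
L_total = 10·log₁₀(7.146e+08) = 88.54 dB SPL.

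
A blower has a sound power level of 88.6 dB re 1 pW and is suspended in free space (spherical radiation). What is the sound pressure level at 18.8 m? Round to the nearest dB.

52 dB

The power spreads over a sphere of area 4π·r², so L_p = L_w − 10·log₁₀(4π·r²).
4π·r² = 4441 m², 10·log₁₀ of that is 36.475 dB.
L_p = 88.6 − 36.475 = 52.12 dB.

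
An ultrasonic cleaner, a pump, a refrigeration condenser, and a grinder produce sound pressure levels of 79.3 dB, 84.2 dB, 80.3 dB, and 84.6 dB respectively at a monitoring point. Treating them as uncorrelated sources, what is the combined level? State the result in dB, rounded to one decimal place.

88.7 dB

Incoherent sources combine by intensity addition: L_total = 10·log₁₀(Σ 10^(L_i/10)).
Σ 10^(L/10) = 10^(79.3/10) + 10^(84.2/10) + 10^(80.3/10) + 10^(84.6/10) = 7.437e+08.
L_total = 10·log₁₀(7.437e+08) = 88.71 dB.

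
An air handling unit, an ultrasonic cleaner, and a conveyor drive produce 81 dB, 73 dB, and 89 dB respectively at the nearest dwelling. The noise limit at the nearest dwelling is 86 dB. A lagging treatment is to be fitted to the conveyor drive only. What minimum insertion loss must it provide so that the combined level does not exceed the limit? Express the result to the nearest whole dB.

The untreated sources together contribute 10^(81/10) + 10^(73/10) = 1.458e+08, i.e. 81.64 dB.
To meet 86 dB overall, the treated conveyor drive may contribute at most 10^(86/10) − 1.458e+08 = 2.523e+08, i.e. 84.02 dB.
So the conveyor drive must be reduced from 89 to 84.02 dB: IL = 4.98 dB.

5 dB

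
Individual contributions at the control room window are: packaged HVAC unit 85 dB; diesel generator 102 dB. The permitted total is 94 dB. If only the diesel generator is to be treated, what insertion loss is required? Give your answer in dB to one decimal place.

8.6 dB

Fixed contribution from the other source: Σ 10^(L/10) = 10^(85/10) = 3.162e+08 (85.00 dB).
The limit corresponds to 10^(94/10) = 2.512e+09; subtracting the fixed part leaves 2.196e+09 for the diesel generator, i.e. 93.42 dB.
Required insertion loss = 102 − 93.42 = 8.58 dB.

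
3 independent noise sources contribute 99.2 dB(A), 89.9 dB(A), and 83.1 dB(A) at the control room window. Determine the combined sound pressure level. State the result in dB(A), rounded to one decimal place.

For uncorrelated sources the intensities add, so convert each level to linear form, sum, and take 10·log₁₀ of the total.
Σ 10^(L/10) = 10^(99.2/10) + 10^(89.9/10) + 10^(83.1/10) = 9.499e+09.
L_total = 10·log₁₀(9.499e+09) = 99.78 dB(A).

99.8 dB(A)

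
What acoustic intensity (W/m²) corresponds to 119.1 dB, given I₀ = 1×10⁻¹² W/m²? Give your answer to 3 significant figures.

0.813 W/m²

I/I₀ = 10^(119.1/10) = 8.128e+11, so I = 8.128e+11 × 10⁻¹² W/m².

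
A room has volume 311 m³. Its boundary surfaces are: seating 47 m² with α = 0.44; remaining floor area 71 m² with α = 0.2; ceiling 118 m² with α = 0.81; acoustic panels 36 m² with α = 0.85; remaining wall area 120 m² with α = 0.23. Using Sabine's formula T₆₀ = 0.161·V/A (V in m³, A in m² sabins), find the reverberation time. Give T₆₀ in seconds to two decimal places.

Summing Sᵢαᵢ: 47·0.44 + 71·0.2 + 118·0.81 + 36·0.85 + 120·0.23 = 188.66 m².
T₆₀ = 0.161·V/A = 0.161·311/188.66 = 0.265 s.

0.27 s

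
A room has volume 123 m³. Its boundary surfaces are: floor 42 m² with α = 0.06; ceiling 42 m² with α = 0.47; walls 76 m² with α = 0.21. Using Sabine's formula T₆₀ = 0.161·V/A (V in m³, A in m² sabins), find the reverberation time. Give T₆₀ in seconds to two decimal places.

A = Σ Sᵢαᵢ = 42·0.06 + 42·0.47 + 76·0.21 = 38.22 m².
T₆₀ = 0.161 × 123 / 38.22 = 0.518 s.

0.52 s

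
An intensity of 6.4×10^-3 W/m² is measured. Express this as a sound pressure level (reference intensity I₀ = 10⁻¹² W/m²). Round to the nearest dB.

Dividing by I₀ shifts the exponent by 12: I/I₀ = 6.4×10^9.
L = 10·(0.8062 + 9) = 98.06 dB.

98 dB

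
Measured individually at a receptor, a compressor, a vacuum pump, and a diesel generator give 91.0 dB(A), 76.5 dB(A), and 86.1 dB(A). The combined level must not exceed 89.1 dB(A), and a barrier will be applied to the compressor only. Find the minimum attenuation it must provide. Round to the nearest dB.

5 dB

Fixed contribution from the other sources: Σ 10^(L/10) = 10^(76.5/10) + 10^(86.1/10) = 4.520e+08 (86.55 dB(A)).
To meet 89.1 dB(A) overall, the treated compressor may contribute at most 10^(89.1/10) − 4.520e+08 = 3.608e+08, i.e. 85.57 dB(A).
Required insertion loss = 91.0 − 85.57 = 5.43 dB.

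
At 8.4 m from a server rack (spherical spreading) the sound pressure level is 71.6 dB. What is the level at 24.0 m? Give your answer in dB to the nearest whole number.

62 dB

For a point source, L₂ = L₁ − 20·log₁₀(r₂/r₁).
L₂ = 71.6 − 20·log₁₀(24.0/8.4) = 71.6 − 9.119 = 62.48 dB.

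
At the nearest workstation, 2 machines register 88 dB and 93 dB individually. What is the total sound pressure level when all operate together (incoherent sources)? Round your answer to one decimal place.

94.2 dB

For uncorrelated sources the intensities add, so convert each level to linear form, sum, and take 10·log₁₀ of the total.
Σ 10^(L/10) = 10^(88/10) + 10^(93/10) = 2.626e+09.
L_total = 10·log₁₀(2.626e+09) = 94.19 dB.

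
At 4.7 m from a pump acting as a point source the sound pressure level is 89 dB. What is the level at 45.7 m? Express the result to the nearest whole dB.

For a point source, L₂ = L₁ − 20·log₁₀(r₂/r₁).
L₂ = 89 − 20·log₁₀(45.7/4.7) = 89 − 19.756 = 69.24 dB.

69 dB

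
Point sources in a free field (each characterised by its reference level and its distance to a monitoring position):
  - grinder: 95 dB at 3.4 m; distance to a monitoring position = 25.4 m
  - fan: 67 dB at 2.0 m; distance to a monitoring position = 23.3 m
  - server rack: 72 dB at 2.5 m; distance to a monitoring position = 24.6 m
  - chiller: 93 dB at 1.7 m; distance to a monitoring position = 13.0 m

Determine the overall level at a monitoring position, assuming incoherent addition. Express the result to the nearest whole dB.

Apply inverse-square spreading to bring every level to the receiver, then sum 10^(L/10).
grinder: 95 − 20·log₁₀(25.4/3.4) = 95 − 17.47 = 77.53 dB.
fan: 67 − 20·log₁₀(23.3/2.0) = 67 − 21.33 = 45.67 dB.
server rack: 72 − 20·log₁₀(24.6/2.5) = 72 − 19.86 = 52.14 dB.
chiller: 93 − 20·log₁₀(13.0/1.7) = 93 − 17.67 = 75.33 dB.
Σ 10^(L/10) = 9.098e+07 → L_total = 10·log₁₀(9.098e+07) = 79.59 dB.

80 dB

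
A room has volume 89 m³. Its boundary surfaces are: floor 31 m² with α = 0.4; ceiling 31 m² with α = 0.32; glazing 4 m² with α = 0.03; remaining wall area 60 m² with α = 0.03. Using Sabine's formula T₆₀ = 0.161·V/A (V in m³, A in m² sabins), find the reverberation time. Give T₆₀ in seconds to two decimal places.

Total absorption A = 31·0.4 + 31·0.32 + 4·0.03 + 60·0.03 = 24.24 m² sabins.
T₆₀ = 0.161·V/A = 0.161·89/24.24 = 0.591 s.

0.59 s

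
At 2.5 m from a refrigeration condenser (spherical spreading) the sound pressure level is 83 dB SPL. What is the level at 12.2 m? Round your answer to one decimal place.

69.2 dB SPL

Point-source attenuation: ΔL = 20·log₁₀(r₂/r₁) = 20·log₁₀(12.2/2.5) = 13.768 dB.
L₂ = 83 − 20·log₁₀(12.2/2.5) = 83 − 13.768 = 69.23 dB SPL.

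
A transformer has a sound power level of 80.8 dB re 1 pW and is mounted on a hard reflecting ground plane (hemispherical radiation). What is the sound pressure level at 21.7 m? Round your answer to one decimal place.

46.1 dB

L_p = L_w − 10·log₁₀(2π·r²) with r = 21.7 m.
2π·r² = 2959 m², 10·log₁₀ of that is 34.711 dB.
L_p = 80.8 − 34.711 = 46.09 dB.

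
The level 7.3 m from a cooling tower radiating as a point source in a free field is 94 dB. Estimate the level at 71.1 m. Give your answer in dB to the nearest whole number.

74 dB

Point-source attenuation: ΔL = 20·log₁₀(r₂/r₁) = 20·log₁₀(71.1/7.3) = 19.771 dB.
L₂ = 94 − 20·log₁₀(71.1/7.3) = 94 − 19.771 = 74.23 dB.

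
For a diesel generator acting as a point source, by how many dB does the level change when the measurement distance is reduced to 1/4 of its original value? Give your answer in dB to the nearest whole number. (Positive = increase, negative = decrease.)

+12 dB

A point source loses 6 dB per doubling of distance; generally ΔL = −20·log₁₀(r₂/r₁).
ΔL = −20·log₁₀(0.25) = +12.04 dB.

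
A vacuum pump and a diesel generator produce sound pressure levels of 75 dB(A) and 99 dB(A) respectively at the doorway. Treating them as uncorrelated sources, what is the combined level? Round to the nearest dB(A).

Incoherent sources combine by intensity addition: L_total = 10·log₁₀(Σ 10^(L_i/10)).
Σ 10^(L/10) = 10^(75/10) + 10^(99/10) = 7.975e+09.
L_total = 10·log₁₀(7.975e+09) = 99.02 dB(A).

99 dB(A)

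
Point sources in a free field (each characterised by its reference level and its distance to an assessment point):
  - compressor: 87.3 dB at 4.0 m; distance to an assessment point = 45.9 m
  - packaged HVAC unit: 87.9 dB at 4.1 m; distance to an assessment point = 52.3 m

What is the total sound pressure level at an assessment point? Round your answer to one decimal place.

69.0 dB

Apply inverse-square spreading to bring every level to the receiver, then sum 10^(L/10).
compressor: 87.3 − 20·log₁₀(45.9/4.0) = 87.3 − 21.20 = 66.10 dB.
packaged HVAC unit: 87.9 − 20·log₁₀(52.3/4.1) = 87.9 − 22.11 = 65.79 dB.
Σ 10^(L/10) = 7.868e+06 → L_total = 10·log₁₀(7.868e+06) = 68.96 dB.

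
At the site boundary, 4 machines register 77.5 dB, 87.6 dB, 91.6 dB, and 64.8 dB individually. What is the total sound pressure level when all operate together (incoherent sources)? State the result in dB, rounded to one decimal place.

Incoherent sources combine by intensity addition: L_total = 10·log₁₀(Σ 10^(L_i/10)).
Σ 10^(L/10) = 10^(77.5/10) + 10^(87.6/10) + 10^(91.6/10) + 10^(64.8/10) = 2.080e+09.
L_total = 10·log₁₀(2.080e+09) = 93.18 dB.

93.2 dB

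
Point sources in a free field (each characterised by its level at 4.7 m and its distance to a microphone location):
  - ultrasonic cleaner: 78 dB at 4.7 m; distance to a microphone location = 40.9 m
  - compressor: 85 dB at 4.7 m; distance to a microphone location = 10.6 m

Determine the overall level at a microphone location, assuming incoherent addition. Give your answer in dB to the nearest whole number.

Apply inverse-square spreading to bring every level to the receiver, then sum 10^(L/10).
ultrasonic cleaner: 78 − 20·log₁₀(40.9/4.7) = 78 − 18.79 = 59.21 dB.
compressor: 85 − 20·log₁₀(10.6/4.7) = 85 − 7.06 = 77.94 dB.
Σ 10^(L/10) = 6.300e+07 → L_total = 10·log₁₀(6.300e+07) = 77.99 dB.

78 dB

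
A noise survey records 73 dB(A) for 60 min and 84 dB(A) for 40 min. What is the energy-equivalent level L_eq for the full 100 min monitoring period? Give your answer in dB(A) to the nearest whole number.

L_eq = 10·log₁₀[(1/T)·Σ tᵢ·10^(Lᵢ/10)] with T = 100 min.
Σ tᵢ·10^(Lᵢ/10) = 60·10^(73/10) + 40·10^(84/10) = 1.124e+10.
L_eq = 10·log₁₀(1.124e+10/100) = 80.51 dB(A).

81 dB(A)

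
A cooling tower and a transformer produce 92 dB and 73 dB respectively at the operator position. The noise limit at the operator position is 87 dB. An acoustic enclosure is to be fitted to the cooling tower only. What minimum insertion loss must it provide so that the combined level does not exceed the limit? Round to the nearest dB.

Everything except the cooling tower sums to 10^(73/10) = 1.995e+07 in linear terms, 73.00 dB.
The limit corresponds to 10^(87/10) = 5.012e+08; subtracting the fixed part leaves 4.812e+08 for the cooling tower, i.e. 86.82 dB.
So the cooling tower must be reduced from 92 to 86.82 dB: IL = 5.18 dB.

5 dB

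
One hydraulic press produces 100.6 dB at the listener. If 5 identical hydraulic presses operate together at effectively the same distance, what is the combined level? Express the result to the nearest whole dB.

N identical incoherent sources raise the level by 10·log₁₀ N.
L_total = 100.6 + 10·log₁₀(5) = 100.6 + 6.990 = 107.59 dB.

108 dB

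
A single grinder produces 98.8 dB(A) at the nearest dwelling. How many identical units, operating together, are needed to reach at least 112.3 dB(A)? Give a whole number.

23

Need L₁ + 10·log₁₀ N ≥ 112.3, i.e. log₁₀ N ≥ 1.35.
N ≥ 10^(13.5/10) = 22.387, so N = 23.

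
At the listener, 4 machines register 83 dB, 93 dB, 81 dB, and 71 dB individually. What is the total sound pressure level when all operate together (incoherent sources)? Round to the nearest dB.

94 dB

For uncorrelated sources the intensities add, so convert each level to linear form, sum, and take 10·log₁₀ of the total.
Σ 10^(L/10) = 10^(83/10) + 10^(93/10) + 10^(81/10) + 10^(71/10) = 2.333e+09.
L_total = 10·log₁₀(2.333e+09) = 93.68 dB.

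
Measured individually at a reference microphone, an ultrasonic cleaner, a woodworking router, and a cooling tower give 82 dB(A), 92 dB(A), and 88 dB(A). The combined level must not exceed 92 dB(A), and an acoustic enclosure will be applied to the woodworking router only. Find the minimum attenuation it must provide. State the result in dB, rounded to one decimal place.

Everything except the woodworking router sums to 10^(82/10) + 10^(88/10) = 7.894e+08 in linear terms, 88.97 dB(A).
To meet 92 dB(A) overall, the treated woodworking router may contribute at most 10^(92/10) − 7.894e+08 = 7.954e+08, i.e. 89.01 dB(A).
Required insertion loss = 92 − 89.01 = 2.99 dB.

3.0 dB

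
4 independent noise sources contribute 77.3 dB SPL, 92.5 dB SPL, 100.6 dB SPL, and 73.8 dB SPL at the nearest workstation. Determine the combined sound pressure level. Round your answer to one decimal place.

101.3 dB SPL

For uncorrelated sources the intensities add, so convert each level to linear form, sum, and take 10·log₁₀ of the total.
Σ 10^(L/10) = 10^(77.3/10) + 10^(92.5/10) + 10^(100.6/10) + 10^(73.8/10) = 1.334e+10.
L_total = 10·log₁₀(1.334e+10) = 101.25 dB SPL.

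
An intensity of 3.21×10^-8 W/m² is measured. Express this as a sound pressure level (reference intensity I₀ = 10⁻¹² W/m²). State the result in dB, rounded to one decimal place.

Dividing by I₀ shifts the exponent by 12: I/I₀ = 3.21×10^4.
L = 10·(0.5065 + 4) = 45.07 dB.

45.1 dB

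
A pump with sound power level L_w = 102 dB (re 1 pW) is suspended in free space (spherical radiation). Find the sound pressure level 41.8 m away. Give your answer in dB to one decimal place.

58.6 dB

The power spreads over a sphere of area 4π·r², so L_p = L_w − 10·log₁₀(4π·r²).
4π·r² = 2.196e+04 m², 10·log₁₀ of that is 43.416 dB.
L_p = 102 − 43.416 = 58.58 dB.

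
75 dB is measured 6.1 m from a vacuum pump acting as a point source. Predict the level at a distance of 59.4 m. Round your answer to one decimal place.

Point-source attenuation: ΔL = 20·log₁₀(r₂/r₁) = 20·log₁₀(59.4/6.1) = 19.769 dB.
L₂ = 75 − 20·log₁₀(59.4/6.1) = 75 − 19.769 = 55.23 dB.

55.2 dB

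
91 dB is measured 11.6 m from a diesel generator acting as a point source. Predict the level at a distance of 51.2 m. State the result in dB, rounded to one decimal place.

Point-source attenuation: ΔL = 20·log₁₀(r₂/r₁) = 20·log₁₀(51.2/11.6) = 12.896 dB.
L₂ = 91 − 20·log₁₀(51.2/11.6) = 91 − 12.896 = 78.10 dB.

78.1 dB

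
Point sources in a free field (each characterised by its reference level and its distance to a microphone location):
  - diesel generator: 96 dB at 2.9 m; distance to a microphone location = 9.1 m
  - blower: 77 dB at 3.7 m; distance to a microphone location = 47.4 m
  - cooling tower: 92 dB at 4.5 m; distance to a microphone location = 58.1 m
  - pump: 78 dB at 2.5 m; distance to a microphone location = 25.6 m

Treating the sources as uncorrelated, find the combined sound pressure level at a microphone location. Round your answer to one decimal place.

Propagate each source to the receiver with L = L_ref − 20·log₁₀(r/r_ref), then add intensities.
diesel generator: 96 − 20·log₁₀(9.1/2.9) = 96 − 9.93 = 86.07 dB.
blower: 77 − 20·log₁₀(47.4/3.7) = 77 − 22.15 = 54.85 dB.
cooling tower: 92 − 20·log₁₀(58.1/4.5) = 92 − 22.22 = 69.78 dB.
pump: 78 − 20·log₁₀(25.6/2.5) = 78 − 20.21 = 57.79 dB.
Σ 10^(L/10) = 4.147e+08 → L_total = 10·log₁₀(4.147e+08) = 86.18 dB.

86.2 dB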